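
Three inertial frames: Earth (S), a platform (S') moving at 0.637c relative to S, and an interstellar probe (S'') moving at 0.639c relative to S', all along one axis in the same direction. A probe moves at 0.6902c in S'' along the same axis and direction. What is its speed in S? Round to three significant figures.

Apply u = (u'+v)/(1+u'v) twice. Probe in the platform frame: (0.6902+0.639)/(1+0.6902·0.639) = 1.3292/1.4410378 = 0.92239c.
That velocity, transformed to the rest frame of Earth: (0.92239+0.637)/(1+0.92239·0.637) = 1.55939/1.58756243 = 0.98225c.

0.982c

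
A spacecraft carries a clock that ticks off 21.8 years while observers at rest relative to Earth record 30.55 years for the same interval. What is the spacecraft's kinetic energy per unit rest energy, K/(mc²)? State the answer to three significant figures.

The time-dilation ratio gives γ = 30.55/21.8 = 1.40138.
K/(mc²) = γ − 1 = 1.40138 − 1 = 0.401.

0.401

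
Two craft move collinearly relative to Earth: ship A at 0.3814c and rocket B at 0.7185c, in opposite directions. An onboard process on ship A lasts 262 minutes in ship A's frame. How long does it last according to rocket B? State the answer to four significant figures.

519.2 minutes

Transform ship A's velocity into rocket B's frame: (0.3814 + 0.7185)/(1 + 0.3814·0.7185) = 1.0999/1.2740359, so the relative speed is 0.86332c.
At |u| = 0.86332c, γ = (1 − 0.745321)^(−1/2) = 1.9815.
The clock on ship A records proper time, so rocket B measures Δt = γΔτ = 1.9815 × 262 = 519.2 minutes.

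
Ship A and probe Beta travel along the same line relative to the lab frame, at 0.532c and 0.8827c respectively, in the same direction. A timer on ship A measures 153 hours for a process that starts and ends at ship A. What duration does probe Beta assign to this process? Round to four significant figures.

Transform ship A's velocity into probe Beta's frame: (0.532 − 0.8827)/(1 − 0.532·0.8827) = −0.3507/0.5304036, so the relative speed is 0.66119c.
γ for this relative speed: γ = 1/√(1 − 0.437172) = 1.3329.
Ship A's interval is proper; time dilation gives Δt_B = γΔτ = 1.3329 × 153 hours = 203.9 hours.

203.9 hours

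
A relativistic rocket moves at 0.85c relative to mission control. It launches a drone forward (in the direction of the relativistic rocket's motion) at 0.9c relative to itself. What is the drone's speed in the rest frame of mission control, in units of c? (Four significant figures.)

0.9915c

Relativistic velocity addition: u = (u' + v)/(1 + u'v/c²), with u' = 0.9c and v = 0.85c.
Numerator: 0.9 + 0.85 = 1.75. Denominator: 1 + (0.9)(0.85) = 1.765.
u = 1.75/1.765 = 0.9915, so the speed is 0.9915c.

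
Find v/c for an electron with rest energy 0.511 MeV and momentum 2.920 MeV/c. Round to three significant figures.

βγ = pc/(mc²) = 2.920/0.511 = 5.7143.
Since γ² = 1 + (βγ)² = 33.6532, γ = √33.6532 = 5.80114, and β = (βγ)/γ = 5.7143/5.80114 = 0.985.

0.985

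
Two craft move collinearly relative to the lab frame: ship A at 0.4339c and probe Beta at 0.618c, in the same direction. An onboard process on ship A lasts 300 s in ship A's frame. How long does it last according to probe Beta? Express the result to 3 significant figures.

Speed of ship A in probe Beta's frame: u = (v_A − v_B)/(1 − v_A v_B/c²) = (0.4339 − 0.618)/(1 − 0.4339×0.618) = −0.1841/0.7318498 = −0.25155; |u| = 0.25155c.
At |u| = 0.25155c, γ = (1 − 0.0632774)^(−1/2) = 1.0332.
Ship A's interval is proper; time dilation gives Δt_B = γΔτ = 1.0332 × 300 s = 310 s.

310 s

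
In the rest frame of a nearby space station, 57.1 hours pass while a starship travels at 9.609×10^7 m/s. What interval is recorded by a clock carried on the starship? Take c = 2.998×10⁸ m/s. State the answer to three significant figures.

54.1 hours

β = v/c = (9.609×10^7 m/s)/(2.998×10⁸ m/s) = 0.320514.
γ = 1/√(1 − β²) = 1/√(1 − 0.1027292) = 1/√0.8972708 = 1/0.947244 = 1.0557.
The starship's clock runs slow as seen from a nearby space station, so Δτ = Δt/γ = 57.1/1.0557 = 54.1 hours.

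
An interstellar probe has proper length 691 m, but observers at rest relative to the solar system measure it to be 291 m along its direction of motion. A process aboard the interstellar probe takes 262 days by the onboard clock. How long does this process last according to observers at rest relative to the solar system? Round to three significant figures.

622 days

γ = L₀/L = 691/291 = 2.37457.
The same γ dilates the second interval: 2.37457 × 262 days = 622 days.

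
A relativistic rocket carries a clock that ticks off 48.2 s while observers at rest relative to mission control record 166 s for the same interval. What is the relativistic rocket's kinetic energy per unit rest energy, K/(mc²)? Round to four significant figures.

2.444

γ = Δt/Δτ = 166/48.2 = 3.44398.
K/(mc²) = γ − 1 = 3.44398 − 1 = 2.444.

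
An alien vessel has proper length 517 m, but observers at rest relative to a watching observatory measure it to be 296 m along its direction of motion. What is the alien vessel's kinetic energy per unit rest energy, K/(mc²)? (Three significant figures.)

From L = L₀/γ: γ = 517/296 = 1.74662.
K/(mc²) = γ − 1 = 1.74662 − 1 = 0.747.

0.747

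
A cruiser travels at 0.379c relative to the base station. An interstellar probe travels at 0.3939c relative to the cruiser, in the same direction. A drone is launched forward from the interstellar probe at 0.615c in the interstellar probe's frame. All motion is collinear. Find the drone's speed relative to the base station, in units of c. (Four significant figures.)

0.9108c

First combine the drone and interstellar probe (S''→S'): u₁ = (0.615 + 0.3939)/(1 + 0.615×0.3939) = 1.0089/1.2422485 = 0.81216.
Then combine with the cruiser (S'→S): u = (0.81216 + 0.379)/(1 + 0.81216×0.379) = 1.19116/1.30780864 = 0.91081.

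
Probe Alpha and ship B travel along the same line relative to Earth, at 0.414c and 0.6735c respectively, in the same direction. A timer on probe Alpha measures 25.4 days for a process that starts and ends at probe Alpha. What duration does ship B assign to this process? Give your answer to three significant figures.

Speed of probe Alpha in ship B's frame: u = (v_A − v_B)/(1 − v_A v_B/c²) = (0.414 − 0.6735)/(1 − 0.414×0.6735) = −0.2595/0.721171 = −0.35983; |u| = 0.35983c.
γ for this relative speed: γ = 1/√(1 − 0.129478) = 1.0718.
Probe Alpha's interval is proper; time dilation gives Δt_B = γΔτ = 1.0718 × 25.4 days = 27.2 days.

27.2 days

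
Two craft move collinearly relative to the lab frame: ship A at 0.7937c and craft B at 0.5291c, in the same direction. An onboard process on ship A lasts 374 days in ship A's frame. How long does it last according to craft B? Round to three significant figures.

420 days

Transform ship A's velocity into craft B's frame: (0.7937 − 0.5291)/(1 − 0.7937·0.5291) = 0.2646/0.58005333, so the relative speed is 0.45616c.
γ for this relative speed: γ = 1/√(1 − 0.208082) = 1.1237.
Ship A's interval is proper; time dilation gives Δt_B = γΔτ = 1.1237 × 374 days = 420 days.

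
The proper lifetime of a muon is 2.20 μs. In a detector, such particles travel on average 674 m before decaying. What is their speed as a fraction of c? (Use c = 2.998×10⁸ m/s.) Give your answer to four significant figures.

0.7147c

d = βγcτ ⇒ βγ = d/(cτ) = 674.0 m / (659.56 m) = 1.0219.
β = (βγ)/√(1+(βγ)²) = 1.0219/√2.04428 = 0.7147.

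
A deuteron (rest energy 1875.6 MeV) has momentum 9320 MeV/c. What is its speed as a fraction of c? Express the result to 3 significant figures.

0.980c

pc/(mc²) = 9320/1875.6 = 4.9691 = βγ = β/√(1−β²).
So β² = x²/(1 + x²) with x = 4.9691: x² = 24.692, β² = 24.692/25.692 = 0.961077, β = 0.980.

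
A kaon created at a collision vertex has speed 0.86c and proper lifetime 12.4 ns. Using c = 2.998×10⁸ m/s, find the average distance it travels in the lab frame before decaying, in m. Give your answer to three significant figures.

6.27 m

γ = 1/√(1 − β²) = 1/√(1 − 0.7396) = 1/√0.2604 = 1/0.510294 = 1.9597.
Lab-frame lifetime: Δt = γτ = 1.9597 × 12.4 ns = 24.3 ns.
Distance: d = vΔt = 0.86 × 2.998×10⁸ m/s × 2.4300×10^-8 s = 6.27 m.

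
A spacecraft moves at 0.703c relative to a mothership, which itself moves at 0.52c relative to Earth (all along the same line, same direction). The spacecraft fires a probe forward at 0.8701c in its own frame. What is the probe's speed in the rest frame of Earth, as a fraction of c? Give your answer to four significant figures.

First combine the probe and spacecraft (S''→S'): u₁ = (0.8701 + 0.703)/(1 + 0.8701×0.703) = 1.5731/1.6116803 = 0.97606.
Then combine with the mothership (S'→S): u = (0.97606 + 0.52)/(1 + 0.97606×0.52) = 1.49606/1.5075512 = 0.99238.

0.9924c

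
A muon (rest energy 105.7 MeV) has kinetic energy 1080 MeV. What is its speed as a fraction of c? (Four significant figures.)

0.9960c

γ = 1 + K/(mc²) = 1 + 1080/105.7 = 11.218.
β = √(1 − 1/γ²) = √(1 − 0.00794638) = √0.99205362 = 0.9960.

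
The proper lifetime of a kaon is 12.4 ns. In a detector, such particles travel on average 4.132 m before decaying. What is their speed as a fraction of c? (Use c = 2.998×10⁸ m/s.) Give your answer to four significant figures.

0.7434c

Let x = d/(cτ) = 4.132 m / (2.998×10⁸ m/s × 1.240×10^-8 s) = 1.1115. Since d = βγcτ, x = βγ = β/√(1−β²).
Solving: β² = x²/(1+x²) = 1.23543/2.23543 = 0.552659, so β = 0.7434.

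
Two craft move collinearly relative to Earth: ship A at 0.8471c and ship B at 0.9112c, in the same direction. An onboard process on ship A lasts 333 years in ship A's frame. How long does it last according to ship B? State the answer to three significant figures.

Speed of ship A in ship B's frame: u = (v_A − v_B)/(1 − v_A v_B/c²) = (0.8471 − 0.9112)/(1 − 0.8471×0.9112) = −0.0641/0.22812248 = −0.28099; |u| = 0.28099c.
At |u| = 0.28099c, γ = (1 − 0.0789554)^(−1/2) = 1.042.
The clock on ship A records proper time, so ship B measures Δt = γΔτ = 1.042 × 333 = 347 years.

347 years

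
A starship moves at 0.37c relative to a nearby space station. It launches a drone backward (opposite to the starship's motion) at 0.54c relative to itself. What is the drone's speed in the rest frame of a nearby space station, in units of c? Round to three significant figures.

0.212c

Relativistic velocity addition: u = (u' + v)/(1 + u'v/c²), with u' = −0.54c and v = 0.37c.
Numerator: −0.54 + 0.37 = −0.17. Denominator: 1 + (−0.54)(0.37) = 0.8002.
u = −0.17/0.8002 = −0.21245, so the speed is 0.212c.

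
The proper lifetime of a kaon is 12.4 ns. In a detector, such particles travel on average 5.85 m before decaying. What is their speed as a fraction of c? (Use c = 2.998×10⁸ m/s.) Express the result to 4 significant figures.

Let x = d/(cτ) = 5.850 m / (2.998×10⁸ m/s × 1.240×10^-8 s) = 1.5736. Since d = βγcτ, x = βγ = β/√(1−β²).
Solving: β² = x²/(1+x²) = 2.47622/3.47622 = 0.712331, so β = 0.8440.

0.8440c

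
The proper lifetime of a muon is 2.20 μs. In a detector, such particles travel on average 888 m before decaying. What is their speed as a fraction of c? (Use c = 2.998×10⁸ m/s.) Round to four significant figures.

0.8028c

d = βγcτ ⇒ βγ = d/(cτ) = 888.0 m / (659.56 m) = 1.3464.
β = (βγ)/√(1+(βγ)²) = 1.3464/√2.81279 = 0.8028.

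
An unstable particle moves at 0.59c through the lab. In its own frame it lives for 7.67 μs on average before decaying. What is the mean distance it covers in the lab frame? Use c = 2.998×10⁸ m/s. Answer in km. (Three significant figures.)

1.68 km

Lorentz factor: γ = (1 − 0.3481)^(−1/2) = 1.2385.
Lab-frame lifetime: Δt = γτ = 1.2385 × 7.67 μs = 9.4993 μs.
Distance: d = vΔt = 0.59 × 2.998×10⁸ m/s × 9.4993×10^-6 s = 1680 m = 1.68 km.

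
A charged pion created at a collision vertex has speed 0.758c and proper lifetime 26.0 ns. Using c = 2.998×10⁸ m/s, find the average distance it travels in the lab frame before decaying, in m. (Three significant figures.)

9.06 m

β² = 0.574564, so γ = 1/√0.425436 = 1.5331.
Lab-frame lifetime: Δt = γτ = 1.5331 × 26.0 ns = 39.861 ns.
Distance: d = vΔt = 0.758 × 2.998×10⁸ m/s × 3.9861×10^-8 s = 9.06 m.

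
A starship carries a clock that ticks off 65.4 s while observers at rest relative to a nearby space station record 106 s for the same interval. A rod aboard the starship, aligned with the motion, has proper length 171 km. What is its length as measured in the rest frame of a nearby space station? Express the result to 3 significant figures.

The time-dilation ratio gives γ = 106/65.4 = 1.6208.
L = L₀/γ = 171/1.6208 = 106 km.

106 km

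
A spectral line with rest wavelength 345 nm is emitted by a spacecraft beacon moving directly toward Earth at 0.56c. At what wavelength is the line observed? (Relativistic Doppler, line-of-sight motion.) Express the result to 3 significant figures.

183 nm

Relativistic Doppler for wavelength: λ_obs = λ_src · √((1−β)/(1+β)).
With β = 0.56: factor = √(0.44/1.56) = 0.53109.
λ_obs = 345 × 0.53109 = 183 nm.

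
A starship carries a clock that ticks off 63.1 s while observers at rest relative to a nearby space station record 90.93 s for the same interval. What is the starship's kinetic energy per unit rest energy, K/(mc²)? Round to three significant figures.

0.441

From Δt = γΔτ: γ = 90.93/63.1 = 1.44105.
K/(mc²) = γ − 1 = 1.44105 − 1 = 0.441.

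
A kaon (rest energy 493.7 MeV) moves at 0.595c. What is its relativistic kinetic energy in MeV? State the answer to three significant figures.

121 MeV

β² = 0.354025, so γ = 1/√0.645975 = 1.24421.
Kinetic energy: K = (γ − 1)mc² = (1.24421 − 1) × 493.7 MeV = 0.24421 × 493.7 = 121 MeV.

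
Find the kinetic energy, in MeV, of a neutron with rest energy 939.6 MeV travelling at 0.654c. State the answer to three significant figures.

γ = 1/√(1 − β²) = 1/√(1 − 0.427716) = 1/√0.572284 = 1/0.756495 = 1.32189.
Kinetic energy: K = (γ − 1)mc² = (1.32189 − 1) × 939.6 MeV = 0.32189 × 939.6 = 302 MeV.

302 MeV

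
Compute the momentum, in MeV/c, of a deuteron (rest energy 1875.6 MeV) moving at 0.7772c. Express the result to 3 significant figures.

2320 MeV/c

γ = 1/√(1 − β²) = 1/√(1 − 0.60403984) = 1/√0.39596016 = 1/0.629254 = 1.5892.
Momentum: p = γβ·mc = 1.5892 × 0.7772 × 1875.6 MeV/c = 2320 MeV/c.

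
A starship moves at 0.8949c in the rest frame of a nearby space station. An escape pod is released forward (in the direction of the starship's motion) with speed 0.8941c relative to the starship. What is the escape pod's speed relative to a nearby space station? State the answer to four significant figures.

In units of c, u = (u' + v)/(1 + u'v) with u' = 0.8941 and v = 0.8949.
Numerator: 0.8941 + 0.8949 = 1.789. Denominator: 1 + (0.8941)(0.8949) = 1.80013009.
u = 1.789/1.80013009 = 0.99382, so the speed is 0.9938c.

0.9938c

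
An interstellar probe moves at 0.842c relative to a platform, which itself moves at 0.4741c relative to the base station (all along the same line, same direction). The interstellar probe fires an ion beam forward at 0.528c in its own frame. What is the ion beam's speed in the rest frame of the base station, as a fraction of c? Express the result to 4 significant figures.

0.9813c

First combine the ion beam and interstellar probe (S''→S'): u₁ = (0.528 + 0.842)/(1 + 0.528×0.842) = 1.37/1.444576 = 0.94838.
Then combine with the platform (S'→S): u = (0.94838 + 0.4741)/(1 + 0.94838×0.4741) = 1.42248/1.449626958 = 0.98127.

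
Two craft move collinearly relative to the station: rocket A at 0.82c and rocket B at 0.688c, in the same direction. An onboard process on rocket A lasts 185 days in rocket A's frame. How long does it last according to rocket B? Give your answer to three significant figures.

The velocity of rocket A relative to rocket B is (0.82 − 0.688)c / (1 − 0.82×0.688) = 0.30286c; relative speed 0.30286c.
γ for this relative speed: γ = 1/√(1 − 0.0917242) = 1.0493.
The clock on rocket A records proper time, so rocket B measures Δt = γΔτ = 1.0493 × 185 = 194 days.

194 days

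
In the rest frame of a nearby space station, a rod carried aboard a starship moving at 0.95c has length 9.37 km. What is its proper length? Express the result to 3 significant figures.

β² = 0.9025, so γ = 1/√0.0975 = 3.2026.
Proper length: L₀ = γ·L = 3.2026 × 9.37 = 30.0 km.

30.0 km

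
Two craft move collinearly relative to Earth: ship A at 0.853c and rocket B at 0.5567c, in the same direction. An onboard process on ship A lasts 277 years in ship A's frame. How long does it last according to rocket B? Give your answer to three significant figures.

336 years

Transform ship A's velocity into rocket B's frame: (0.853 − 0.5567)/(1 − 0.853·0.5567) = 0.2963/0.5251349, so the relative speed is 0.56424c.
γ for this relative speed: γ = 1/√(1 − 0.318367) = 1.2112.
Ship A's interval is proper; time dilation gives Δt_B = γΔτ = 1.2112 × 277 years = 336 years.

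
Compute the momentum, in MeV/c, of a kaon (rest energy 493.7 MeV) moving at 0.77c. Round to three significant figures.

596 MeV/c

β² = 0.5929, so γ = 1/√0.4071 = 1.5673.
Momentum: p = γβ·mc = 1.5673 × 0.77 × 493.7 MeV/c = 596 MeV/c.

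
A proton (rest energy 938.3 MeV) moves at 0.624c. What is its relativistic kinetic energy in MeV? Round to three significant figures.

γ = 1/√(1 − β²) = 1/√(1 − 0.389376) = 1/√0.610624 = 1.27971.
Kinetic energy: K = (γ − 1)mc² = (1.27971 − 1) × 938.3 MeV = 0.27971 × 938.3 = 262 MeV.

262 MeV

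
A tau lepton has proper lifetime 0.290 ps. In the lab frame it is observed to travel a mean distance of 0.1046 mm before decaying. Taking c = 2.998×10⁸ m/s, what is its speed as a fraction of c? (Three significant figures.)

0.769c

Let x = d/(cτ) = 1.046×10^-4 m / (2.998×10⁸ m/s × 2.900×10^-13 s) = 1.2031. Since d = βγcτ, x = βγ = β/√(1−β²).
Solving: β² = x²/(1+x²) = 1.44745/2.44745 = 0.591411, so β = 0.769.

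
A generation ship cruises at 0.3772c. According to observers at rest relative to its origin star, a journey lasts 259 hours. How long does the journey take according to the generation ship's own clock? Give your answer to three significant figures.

240 hours

With β = 0.3772, γ = 1/√(1 − 0.3772²) = 1/√0.85772016 = 1.0798.
The moving clock records proper time: Δτ = Δt/γ = 259/1.0798 = 240 hours.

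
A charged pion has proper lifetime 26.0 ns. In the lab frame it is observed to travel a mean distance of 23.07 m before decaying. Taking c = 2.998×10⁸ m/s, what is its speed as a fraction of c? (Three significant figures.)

0.947c

Let x = d/(cτ) = 23.07 m / (2.998×10⁸ m/s × 2.600×10^-8 s) = 2.9597. Since d = βγcτ, x = βγ = β/√(1−β²).
Solving: β² = x²/(1+x²) = 8.75982/9.75982 = 0.897539, so β = 0.947.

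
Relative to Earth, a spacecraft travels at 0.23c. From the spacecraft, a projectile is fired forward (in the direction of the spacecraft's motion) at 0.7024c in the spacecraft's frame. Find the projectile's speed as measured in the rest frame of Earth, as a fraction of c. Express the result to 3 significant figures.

0.803c

Relativistic velocity addition: u = (u' + v)/(1 + u'v/c²), with u' = 0.7024c and v = 0.23c.
Numerator: 0.7024 + 0.23 = 0.9324. Denominator: 1 + (0.7024)(0.23) = 1.161552.
u = 0.9324/1.161552 = 0.80272, so the speed is 0.803c.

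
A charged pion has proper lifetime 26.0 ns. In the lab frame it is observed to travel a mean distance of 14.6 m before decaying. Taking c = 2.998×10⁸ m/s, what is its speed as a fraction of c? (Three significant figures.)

0.882c

Lab distance = (lab lifetime)·v = γτ·βc, so βγ = d/(cτ) = 14.60/(2.998×10⁸ × 2.600×10^-8) = 1.873.
With βγ = 1.873: γ² = 1 + (βγ)² = 4.50813, and β = (βγ)/γ = 1.873/2.12324 = 0.882.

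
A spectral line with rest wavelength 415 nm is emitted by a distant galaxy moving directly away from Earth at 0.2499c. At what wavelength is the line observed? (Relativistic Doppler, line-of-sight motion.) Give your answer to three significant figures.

536 nm

Relativistic Doppler for wavelength: λ_obs = λ_src · √((1+β)/(1−β)).
With β = 0.2499: factor = √(1.2499/0.7501) = 1.2909.
λ_obs = 415 × 1.2909 = 536 nm.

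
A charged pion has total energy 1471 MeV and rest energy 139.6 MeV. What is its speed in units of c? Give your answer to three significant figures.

0.995c

Total energy E = γmc² gives γ = 1471/139.6 = 10.537.
Hence β = √(1 − 1/γ²) = √(1 − 0.00900671) = √0.99099329 = 0.995.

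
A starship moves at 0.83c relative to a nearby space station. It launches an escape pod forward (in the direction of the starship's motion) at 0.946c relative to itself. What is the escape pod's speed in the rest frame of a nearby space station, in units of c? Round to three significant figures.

0.995c

Relativistic velocity addition: u = (u' + v)/(1 + u'v/c²), with u' = 0.946c and v = 0.83c.
Numerator: 0.946 + 0.83 = 1.776. Denominator: 1 + (0.946)(0.83) = 1.78518.
u = 1.776/1.78518 = 0.99486, so the speed is 0.995c.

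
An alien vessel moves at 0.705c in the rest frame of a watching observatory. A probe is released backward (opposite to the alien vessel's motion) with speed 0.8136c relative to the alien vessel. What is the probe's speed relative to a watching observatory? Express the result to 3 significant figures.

In units of c, u = (u' + v)/(1 + u'v) with u' = −0.8136 and v = 0.705.
Numerator: −0.8136 + 0.705 = −0.1086. Denominator: 1 + (−0.8136)(0.705) = 0.426412.
u = −0.1086/0.426412 = −0.25468, so the speed is 0.255c.

0.255c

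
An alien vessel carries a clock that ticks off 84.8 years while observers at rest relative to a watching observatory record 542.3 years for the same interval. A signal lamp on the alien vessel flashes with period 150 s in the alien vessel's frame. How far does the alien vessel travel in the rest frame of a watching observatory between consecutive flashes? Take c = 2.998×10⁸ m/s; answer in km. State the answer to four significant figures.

2.840×10^8 km

From Δt = γΔτ: γ = 542.3/84.8 = 6.39505.
β = √(1 − 1/γ²) = 0.9877. Lab-frame period = γτ = 6.39505×150 s = 959.26 s. Distance = βc × γτ = 0.9877 × 2.998×10⁸ m/s × 959.26 s = 2.8405×10^11 m = 2.840×10^8 km.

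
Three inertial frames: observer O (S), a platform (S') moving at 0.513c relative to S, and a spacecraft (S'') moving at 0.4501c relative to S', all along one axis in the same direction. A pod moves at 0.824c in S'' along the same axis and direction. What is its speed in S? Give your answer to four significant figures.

0.9767c

First combine the pod and spacecraft (S''→S'): u₁ = (0.824 + 0.4501)/(1 + 0.824×0.4501) = 1.2741/1.3708824 = 0.9294.
Then combine with the platform (S'→S): u = (0.9294 + 0.513)/(1 + 0.9294×0.513) = 1.4424/1.4767822 = 0.97672.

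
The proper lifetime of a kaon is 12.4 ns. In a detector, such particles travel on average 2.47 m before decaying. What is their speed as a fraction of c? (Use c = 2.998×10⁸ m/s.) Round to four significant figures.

d = βγcτ ⇒ βγ = d/(cτ) = 2.470 m / (3.71752 m) = 0.66442.
β = (βγ)/√(1+(βγ)²) = 0.66442/√1.441454 = 0.5534.

0.5534c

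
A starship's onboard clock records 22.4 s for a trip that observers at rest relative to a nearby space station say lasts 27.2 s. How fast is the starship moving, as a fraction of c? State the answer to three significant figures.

0.567c

γ = Δt/Δτ = 27.2/22.4 = 1.2143.
β = √(1 − 1/γ²) = √(1 − 0.678185) = √0.321815 = 0.567.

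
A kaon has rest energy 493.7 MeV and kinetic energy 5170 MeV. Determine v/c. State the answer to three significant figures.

0.996

γ = 1 + K/(mc²) = 1 + 5170/493.7 = 11.472.
β = √(1 − 1/γ²) = √(1 − 0.00759839) = √0.99240161 = 0.996.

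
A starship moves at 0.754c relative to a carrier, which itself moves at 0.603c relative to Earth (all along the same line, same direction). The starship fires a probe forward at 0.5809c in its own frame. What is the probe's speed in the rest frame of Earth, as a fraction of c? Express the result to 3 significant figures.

Apply u = (u'+v)/(1+u'v) twice. Probe in the carrier frame: (0.5809+0.754)/(1+0.5809·0.754) = 1.3349/1.4379986 = 0.9283c.
That velocity, transformed to the rest frame of Earth: (0.9283+0.603)/(1+0.9283·0.603) = 1.5313/1.5597649 = 0.98175c.

0.982c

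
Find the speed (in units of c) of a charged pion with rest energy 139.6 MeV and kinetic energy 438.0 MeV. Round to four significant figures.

0.9704c

K = (γ−1)mc², so γ = 1 + 438.0/139.6 = 4.1375.
Then v/c = √(1 − γ⁻²) = √(1 − 0.0584149) = √0.9415851 = 0.9704.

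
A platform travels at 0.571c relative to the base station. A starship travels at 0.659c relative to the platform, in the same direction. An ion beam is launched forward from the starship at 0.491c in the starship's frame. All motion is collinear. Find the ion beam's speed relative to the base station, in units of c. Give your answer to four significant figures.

Compose velocities in two stages. Stage 1 (into S'): u₁ = (0.491+0.659)/(1+0.491×0.659) = 0.86886.
Stage 2 (into S): u = (0.86886+0.571)/(1+0.86886×0.571) = 0.9624, so the speed is 0.9624c.

0.9624c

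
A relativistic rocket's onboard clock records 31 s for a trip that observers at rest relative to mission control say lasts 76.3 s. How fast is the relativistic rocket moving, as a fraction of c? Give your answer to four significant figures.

0.9137c

γ = Δt/Δτ = 76.3/31 = 2.4613.
β = √(1 − 1/γ²) = √(1 − 0.165071) = √0.834929 = 0.9137.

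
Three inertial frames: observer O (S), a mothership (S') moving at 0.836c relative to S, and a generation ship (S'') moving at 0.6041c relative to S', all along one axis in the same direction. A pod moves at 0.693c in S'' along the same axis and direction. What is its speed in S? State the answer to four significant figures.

0.9920c

Apply u = (u'+v)/(1+u'v) twice. Pod in the mothership frame: (0.693+0.6041)/(1+0.693·0.6041) = 1.2971/1.4186413 = 0.91433c.
That velocity, transformed to the rest frame of observer O: (0.91433+0.836)/(1+0.91433·0.836) = 1.75033/1.76437988 = 0.99204c.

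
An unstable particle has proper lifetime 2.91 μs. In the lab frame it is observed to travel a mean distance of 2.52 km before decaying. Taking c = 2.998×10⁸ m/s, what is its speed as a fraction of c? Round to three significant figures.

0.945c

d = βγcτ ⇒ βγ = d/(cτ) = 2520 m / (872.418 m) = 2.8885.
β = (βγ)/√(1+(βγ)²) = 2.8885/√9.34343 = 0.945.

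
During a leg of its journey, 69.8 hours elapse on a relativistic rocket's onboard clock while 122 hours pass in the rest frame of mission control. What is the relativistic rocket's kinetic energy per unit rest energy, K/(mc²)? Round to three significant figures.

0.748

From Δt = γΔτ: γ = 122/69.8 = 1.74785.
Since K = (γ−1)mc², K/(mc²) = 1.74785 − 1 = 0.748.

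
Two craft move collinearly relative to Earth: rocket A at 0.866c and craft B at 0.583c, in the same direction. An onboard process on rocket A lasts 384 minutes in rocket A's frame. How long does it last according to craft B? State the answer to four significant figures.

468.0 minutes

The velocity of rocket A relative to craft B is (0.866 − 0.583)c / (1 − 0.866×0.583) = 0.57158c; relative speed 0.57158c.
γ for this relative speed: γ = 1/√(1 − 0.326704) = 1.2187.
Rocket A's interval is proper; time dilation gives Δt_B = γΔτ = 1.2187 × 384 minutes = 468.0 minutes.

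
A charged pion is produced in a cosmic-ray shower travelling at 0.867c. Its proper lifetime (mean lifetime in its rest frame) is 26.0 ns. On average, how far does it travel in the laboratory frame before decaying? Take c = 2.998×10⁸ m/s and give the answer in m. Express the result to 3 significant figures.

γ = 1/√(1 − β²) = 1/√(1 − 0.751689) = 1/√0.248311 = 1/0.498308 = 2.0068.
Lab-frame lifetime: Δt = γτ = 2.0068 × 26.0 ns = 52.177 ns.
Distance: d = vΔt = 0.867 × 2.998×10⁸ m/s × 5.2177×10^-8 s = 13.6 m.

13.6 m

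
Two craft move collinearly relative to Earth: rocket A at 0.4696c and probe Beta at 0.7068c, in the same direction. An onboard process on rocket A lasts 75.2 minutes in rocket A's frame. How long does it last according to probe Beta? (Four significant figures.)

The velocity of rocket A relative to probe Beta is (0.4696 − 0.7068)c / (1 − 0.4696×0.7068) = −0.35504c; relative speed 0.35504c.
At |u| = 0.35504c, γ = (1 − 0.126053)^(−1/2) = 1.0697.
The clock on rocket A records proper time, so probe Beta measures Δt = γΔτ = 1.0697 × 75.2 = 80.44 minutes.

80.44 minutes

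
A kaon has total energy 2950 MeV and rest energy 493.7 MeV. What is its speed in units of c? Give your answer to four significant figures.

Total energy E = γmc² gives γ = 2950/493.7 = 5.9753.
Hence β = √(1 − 1/γ²) = √(1 − 0.0280079) = √0.9719921 = 0.9859.

0.9859c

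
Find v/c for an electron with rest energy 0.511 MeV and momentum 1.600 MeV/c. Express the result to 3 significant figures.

0.953

pc/(mc²) = 1.600/0.511 = 3.1311 = βγ = β/√(1−β²).
So β² = x²/(1 + x²) with x = 3.1311: x² = 9.80379, β² = 9.80379/10.80379 = 0.90744, β = 0.953.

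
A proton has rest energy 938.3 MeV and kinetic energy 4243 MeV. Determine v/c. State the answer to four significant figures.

γ = 1 + K/(mc²) = 1 + 4243/938.3 = 5.522.
β = √(1 − 1/γ²) = √(1 − 0.032795) = √0.967205 = 0.9835.

0.9835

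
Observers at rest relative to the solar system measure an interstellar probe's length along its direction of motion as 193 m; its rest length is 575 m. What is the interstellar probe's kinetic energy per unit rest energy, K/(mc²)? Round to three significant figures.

1.98

γ = L₀/L = 575/193 = 2.97927.
Since K = (γ−1)mc², K/(mc²) = 2.97927 − 1 = 1.98.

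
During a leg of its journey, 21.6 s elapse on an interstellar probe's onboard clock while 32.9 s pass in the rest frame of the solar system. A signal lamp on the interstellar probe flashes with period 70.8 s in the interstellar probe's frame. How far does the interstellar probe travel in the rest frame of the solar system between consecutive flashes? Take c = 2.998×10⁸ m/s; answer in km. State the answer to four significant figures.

2.439×10^7 km

γ = Δt/Δτ = 32.9/21.6 = 1.52315.
β = √(1 − 1/γ²) = 0.7543. Lab-frame period = γτ = 1.52315×70.8 s = 107.84 s. Distance = βc × γτ = 0.7543 × 2.998×10⁸ m/s × 107.84 s = 2.4387×10^10 m = 2.439×10^7 km.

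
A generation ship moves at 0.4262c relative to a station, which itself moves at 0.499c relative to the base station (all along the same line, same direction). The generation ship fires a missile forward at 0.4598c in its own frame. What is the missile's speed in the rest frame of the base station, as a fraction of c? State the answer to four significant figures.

Compose velocities in two stages. Stage 1 (into S'): u₁ = (0.4598+0.4262)/(1+0.4598×0.4262) = 0.74082.
Stage 2 (into S): u = (0.74082+0.499)/(1+0.74082×0.499) = 0.9052, so the speed is 0.9052c.

0.9052c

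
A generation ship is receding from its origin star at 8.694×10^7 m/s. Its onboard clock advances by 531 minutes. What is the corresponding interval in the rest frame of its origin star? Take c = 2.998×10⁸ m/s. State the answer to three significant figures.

β = v/c = (8.694×10^7 m/s)/(2.998×10⁸ m/s) = 0.289993.
With β = 0.289993, γ = 1/√(1 − 0.289993²) = 1/√0.9159041 = 1.0449.
Time dilation: Δt = γ·Δτ = 1.0449 × 531 = 555 minutes.

555 minutes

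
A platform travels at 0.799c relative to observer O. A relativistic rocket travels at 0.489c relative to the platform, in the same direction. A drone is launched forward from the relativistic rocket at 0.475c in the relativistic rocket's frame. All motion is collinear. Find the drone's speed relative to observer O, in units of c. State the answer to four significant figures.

0.9731c

Compose velocities in two stages. Stage 1 (into S'): u₁ = (0.475+0.489)/(1+0.475×0.489) = 0.78229.
Stage 2 (into S): u = (0.78229+0.799)/(1+0.78229×0.799) = 0.97307, so the speed is 0.9731c.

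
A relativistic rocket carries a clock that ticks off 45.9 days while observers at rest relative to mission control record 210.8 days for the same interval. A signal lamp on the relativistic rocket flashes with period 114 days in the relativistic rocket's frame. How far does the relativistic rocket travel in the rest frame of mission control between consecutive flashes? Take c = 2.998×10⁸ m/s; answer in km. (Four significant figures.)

From Δt = γΔτ: γ = 210.8/45.9 = 4.59259.
β = √(1 − 1/γ²) = 0.97601. Lab-frame period = γτ = 4.59259×114 days = 523.56 days. Distance = βc × γτ = 0.97601 × 2.998×10⁸ m/s × 45235584 s = 1.3236×10^16 m = 1.324×10^13 km.

1.324×10^13 km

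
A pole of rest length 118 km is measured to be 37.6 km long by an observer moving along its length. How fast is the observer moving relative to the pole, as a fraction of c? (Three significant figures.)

0.948c

Length contraction gives γ = L₀/L = 118/37.6 = 3.1383.
β = √(1 − 1/γ²) = √0.898466 = 0.948.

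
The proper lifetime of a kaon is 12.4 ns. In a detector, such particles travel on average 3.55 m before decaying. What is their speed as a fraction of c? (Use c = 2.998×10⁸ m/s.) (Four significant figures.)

d = βγcτ ⇒ βγ = d/(cτ) = 3.550 m / (3.71752 m) = 0.95494.
β = (βγ)/√(1+(βγ)²) = 0.95494/√1.91191 = 0.6906.

0.6906c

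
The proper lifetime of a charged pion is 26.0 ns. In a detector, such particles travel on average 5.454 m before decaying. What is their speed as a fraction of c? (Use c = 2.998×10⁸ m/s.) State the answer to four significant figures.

0.5733c

Lab distance = (lab lifetime)·v = γτ·βc, so βγ = d/(cτ) = 5.454/(2.998×10⁸ × 2.600×10^-8) = 0.6997.
With βγ = 0.6997: γ² = 1 + (βγ)² = 1.48958, and β = (βγ)/γ = 0.6997/1.22048 = 0.5733.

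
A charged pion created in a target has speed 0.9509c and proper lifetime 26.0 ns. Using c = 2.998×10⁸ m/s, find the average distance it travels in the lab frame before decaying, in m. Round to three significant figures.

γ = 1/√(1 − β²) = 1/√(1 − 0.90421081) = 1/√0.09578919 = 1/0.309498 = 3.231.
Lab-frame lifetime: Δt = γτ = 3.231 × 26.0 ns = 84.006 ns.
Distance: d = vΔt = 0.9509 × 2.998×10⁸ m/s × 8.4006×10^-8 s = 23.9 m.

23.9 m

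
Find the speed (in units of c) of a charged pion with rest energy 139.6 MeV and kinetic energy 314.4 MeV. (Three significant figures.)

K = (γ−1)mc², so γ = 1 + 314.4/139.6 = 3.2521.
Then v/c = √(1 − γ⁻²) = √(1 − 0.0945523) = √0.9054477 = 0.952.

0.952c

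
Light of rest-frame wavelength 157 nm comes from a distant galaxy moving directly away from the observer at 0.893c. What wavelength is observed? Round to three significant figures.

660 nm

Relativistic Doppler for wavelength: λ_obs = λ_src · √((1+β)/(1−β)).
With β = 0.893: factor = √(1.893/0.107) = 4.2061.
λ_obs = 157 × 4.2061 = 660 nm.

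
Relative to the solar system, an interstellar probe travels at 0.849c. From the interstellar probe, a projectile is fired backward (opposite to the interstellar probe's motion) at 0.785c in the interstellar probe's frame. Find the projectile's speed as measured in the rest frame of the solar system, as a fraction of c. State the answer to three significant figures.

In units of c, u = (u' + v)/(1 + u'v) with u' = −0.785 and v = 0.849.
Numerator: −0.785 + 0.849 = 0.064. Denominator: 1 + (−0.785)(0.849) = 0.333535.
u = 0.064/0.333535 = 0.19188, so the speed is 0.192c.

0.192c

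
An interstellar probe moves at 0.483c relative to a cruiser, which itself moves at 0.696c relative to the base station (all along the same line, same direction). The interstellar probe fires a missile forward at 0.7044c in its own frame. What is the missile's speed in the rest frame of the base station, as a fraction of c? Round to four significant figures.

Apply u = (u'+v)/(1+u'v) twice. Missile in the cruiser frame: (0.7044+0.483)/(1+0.7044·0.483) = 1.1874/1.3402252 = 0.88597c.
That velocity, transformed to the rest frame of the base station: (0.88597+0.696)/(1+0.88597·0.696) = 1.58197/1.61663512 = 0.97856c.

0.9786c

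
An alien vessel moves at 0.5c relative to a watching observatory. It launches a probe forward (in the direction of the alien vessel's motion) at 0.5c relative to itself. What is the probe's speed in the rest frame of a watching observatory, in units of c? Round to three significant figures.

In units of c, u = (u' + v)/(1 + u'v) with u' = 0.5 and v = 0.5.
Numerator: 0.5 + 0.5 = 1. Denominator: 1 + (0.5)(0.5) = 1.25.
u = 1/1.25 = 0.8, so the speed is 0.800c.

0.800c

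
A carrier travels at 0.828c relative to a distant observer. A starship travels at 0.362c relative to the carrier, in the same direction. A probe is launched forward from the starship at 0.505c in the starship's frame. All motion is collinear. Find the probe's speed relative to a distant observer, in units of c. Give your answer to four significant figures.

Apply u = (u'+v)/(1+u'v) twice. Probe in the carrier frame: (0.505+0.362)/(1+0.505·0.362) = 0.867/1.18281 = 0.733c.
That velocity, transformed to the rest frame of a distant observer: (0.733+0.828)/(1+0.733·0.828) = 1.561/1.606924 = 0.97142c.

0.9714c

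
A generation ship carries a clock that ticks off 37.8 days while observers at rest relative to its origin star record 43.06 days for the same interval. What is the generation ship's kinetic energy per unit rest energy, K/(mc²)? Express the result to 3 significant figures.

The time-dilation ratio gives γ = 43.06/37.8 = 1.13915.
K/(mc²) = γ − 1 = 1.13915 − 1 = 0.139.

0.139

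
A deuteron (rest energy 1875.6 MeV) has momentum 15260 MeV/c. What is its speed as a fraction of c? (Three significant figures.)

0.993c

βγ = pc/(mc²) = 15260/1875.6 = 8.1361.
Since γ² = 1 + (βγ)² = 67.1961, γ = √67.1961 = 8.19732, and β = (βγ)/γ = 8.1361/8.19732 = 0.993.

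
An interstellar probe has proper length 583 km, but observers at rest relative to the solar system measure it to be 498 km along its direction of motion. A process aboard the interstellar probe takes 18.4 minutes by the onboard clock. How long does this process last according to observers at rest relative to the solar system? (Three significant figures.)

Length contraction gives γ = L₀/L = 583/498 = 1.17068.
Δt = γΔτ = 1.17068 × 18.4 = 21.5 minutes.

21.5 minutes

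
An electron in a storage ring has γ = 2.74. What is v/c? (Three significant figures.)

0.931

β = √(1 − 1/γ²) = √(1 − 1/7.5076) = √0.866802 = 0.931.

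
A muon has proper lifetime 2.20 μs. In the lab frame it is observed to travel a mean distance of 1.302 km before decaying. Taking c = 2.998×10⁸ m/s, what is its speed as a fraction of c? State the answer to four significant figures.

Let x = d/(cτ) = 1302 m / (2.998×10⁸ m/s × 2.200×10^-6 s) = 1.974. Since d = βγcτ, x = βγ = β/√(1−β²).
Solving: β² = x²/(1+x²) = 3.89668/4.89668 = 0.79578, so β = 0.8921.

0.8921c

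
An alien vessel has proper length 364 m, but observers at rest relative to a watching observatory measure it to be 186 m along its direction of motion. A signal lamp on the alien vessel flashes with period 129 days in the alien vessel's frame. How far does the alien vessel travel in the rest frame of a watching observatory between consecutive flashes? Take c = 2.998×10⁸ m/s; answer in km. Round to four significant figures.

γ = L₀/L = 364/186 = 1.95699.
β = √(1 − 1/γ²) = 0.85959. Lab-frame period = γτ = 1.95699×129 days = 252.45 days. Distance = βc × γτ = 0.85959 × 2.998×10⁸ m/s × 21811680 s = 5.6210×10^15 m = 5.621×10^12 km.

5.621×10^12 km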